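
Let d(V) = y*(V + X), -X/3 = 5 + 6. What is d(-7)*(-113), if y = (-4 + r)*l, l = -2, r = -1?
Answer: 45200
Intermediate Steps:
y = 10 (y = (-4 - 1)*(-2) = -5*(-2) = 10)
X = -33 (X = -3*(5 + 6) = -3*11 = -33)
d(V) = -330 + 10*V (d(V) = 10*(V - 33) = 10*(-33 + V) = -330 + 10*V)
d(-7)*(-113) = (-330 + 10*(-7))*(-113) = (-330 - 70)*(-113) = -400*(-113) = 45200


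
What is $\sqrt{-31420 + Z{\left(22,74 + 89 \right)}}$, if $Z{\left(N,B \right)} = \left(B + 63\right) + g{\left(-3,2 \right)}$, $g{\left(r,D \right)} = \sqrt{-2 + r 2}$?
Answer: $\sqrt{-31194 + 2 i \sqrt{2}} \approx 0.008 + 176.62 i$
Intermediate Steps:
$g{\left(r,D \right)} = \sqrt{-2 + 2 r}$
$Z{\left(N,B \right)} = 63 + B + 2 i \sqrt{2}$ ($Z{\left(N,B \right)} = \left(B + 63\right) + \sqrt{-2 + 2 \left(-3\right)} = \left(63 + B\right) + \sqrt{-2 - 6} = \left(63 + B\right) + \sqrt{-8} = \left(63 + B\right) + 2 i \sqrt{2} = 63 + B + 2 i \sqrt{2}$)
$\sqrt{-31420 + Z{\left(22,74 + 89 \right)}} = \sqrt{-31420 + \left(63 + \left(74 + 89\right) + 2 i \sqrt{2}\right)} = \sqrt{-31420 + \left(63 + 163 + 2 i \sqrt{2}\right)} = \sqrt{-31420 + \left(226 + 2 i \sqrt{2}\right)} = \sqrt{-31194 + 2 i \sqrt{2}}$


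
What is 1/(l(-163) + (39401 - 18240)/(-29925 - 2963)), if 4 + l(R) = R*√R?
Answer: -5022425144/4684248247326737 + 176304148672*I*√163/4684248247326737 ≈ -1.0722e-6 + 0.00048053*I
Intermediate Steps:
l(R) = -4 + R^(3/2) (l(R) = -4 + R*√R = -4 + R^(3/2))
1/(l(-163) + (39401 - 18240)/(-29925 - 2963)) = 1/((-4 + (-163)^(3/2)) + (39401 - 18240)/(-29925 - 2963)) = 1/((-4 - 163*I*√163) + 21161/(-32888)) = 1/((-4 - 163*I*√163) + 21161*(-1/32888)) = 1/((-4 - 163*I*√163) - 21161/32888) = 1/(-152713/32888 - 163*I*√163)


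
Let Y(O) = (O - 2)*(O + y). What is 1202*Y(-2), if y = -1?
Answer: 14424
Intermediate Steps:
Y(O) = (-1 + O)*(-2 + O) (Y(O) = (O - 2)*(O - 1) = (-2 + O)*(-1 + O) = (-1 + O)*(-2 + O))
1202*Y(-2) = 1202*(2 + (-2)² - 3*(-2)) = 1202*(2 + 4 + 6) = 1202*12 = 14424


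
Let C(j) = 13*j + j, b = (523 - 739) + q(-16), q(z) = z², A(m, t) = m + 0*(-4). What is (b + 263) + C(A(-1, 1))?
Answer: 289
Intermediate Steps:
A(m, t) = m (A(m, t) = m + 0 = m)
b = 40 (b = (523 - 739) + (-16)² = -216 + 256 = 40)
C(j) = 14*j
(b + 263) + C(A(-1, 1)) = (40 + 263) + 14*(-1) = 303 - 14 = 289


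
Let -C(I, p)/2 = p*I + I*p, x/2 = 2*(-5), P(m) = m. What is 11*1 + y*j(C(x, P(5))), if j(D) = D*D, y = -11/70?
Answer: -175923/7 ≈ -25132.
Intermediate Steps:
x = -20 (x = 2*(2*(-5)) = 2*(-10) = -20)
C(I, p) = -4*I*p (C(I, p) = -2*(p*I + I*p) = -2*(I*p + I*p) = -4*I*p)
y = -11/70 (y = -11*1/70 = -11/70 ≈ -0.15714)
j(D) = D²
11*1 + y*j(C(x, P(5))) = 11*1 - 11*(-4*(-20)*5)²/70 = 11 - 11/70*400² = 11 - 11/70*160000 = 11 - 176000/7 = -175923/7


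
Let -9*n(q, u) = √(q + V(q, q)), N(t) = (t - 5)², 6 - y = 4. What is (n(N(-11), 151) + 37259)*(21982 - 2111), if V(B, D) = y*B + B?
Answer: 6662726429/9 ≈ 7.4030e+8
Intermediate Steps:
y = 2 (y = 6 - 1*4 = 6 - 4 = 2)
N(t) = (-5 + t)²
V(B, D) = 3*B (V(B, D) = 2*B + B = 3*B)
n(q, u) = -2*√q/9 (n(q, u) = -√(q + 3*q)/9 = -2*√q/9)
(n(N(-11), 151) + 37259)*(21982 - 2111) = (-2*√((-5 - 11)²)/9 + 37259)*(21982 - 2111) = (-2*√((-16)²)/9 + 37259)*19871 = (-2*√256/9 + 37259)*19871 = (-2/9*16 + 37259)*19871 = (-32/9 + 37259)*19871 = (335299/9)*19871 = 6662726429/9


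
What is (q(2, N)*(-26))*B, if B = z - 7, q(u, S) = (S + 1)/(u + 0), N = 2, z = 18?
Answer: -429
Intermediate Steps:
q(u, S) = (1 + S)/u
B = 11 (B = 18 - 7 = 11)
(q(2, N)*(-26))*B = (((1 + 2)/2)*(-26))*11 = (((1/2)*3)*(-26))*11 = ((3/2)*(-26))*11 = -39*11 = -429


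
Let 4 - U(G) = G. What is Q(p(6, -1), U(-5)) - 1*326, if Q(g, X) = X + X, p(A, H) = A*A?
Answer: -308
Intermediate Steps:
p(A, H) = A²
U(G) = 4 - G
Q(g, X) = 2*X
Q(p(6, -1), U(-5)) - 1*326 = 2*(4 - 1*(-5)) - 1*326 = 2*(4 + 5) - 326 = 2*9 - 326 = 18 - 326 = -308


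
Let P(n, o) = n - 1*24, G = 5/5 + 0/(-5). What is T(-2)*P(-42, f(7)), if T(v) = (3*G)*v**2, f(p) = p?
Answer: -792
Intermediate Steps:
G = 1 (G = 5*(1/5) + 0*(-1/5) = 1 + 0 = 1)
T(v) = 3*v**2 (T(v) = (3*1)*v**2 = 3*v**2)
P(n, o) = -24 + n (P(n, o) = n - 24 = -24 + n)
T(-2)*P(-42, f(7)) = (3*(-2)**2)*(-24 - 42) = (3*4)*(-66) = 12*(-66) = -792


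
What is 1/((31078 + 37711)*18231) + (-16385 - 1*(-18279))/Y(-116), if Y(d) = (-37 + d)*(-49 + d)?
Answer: 791750254597/10553186359485 ≈ 0.075025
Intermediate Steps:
Y(d) = (-49 + d)*(-37 + d)
1/((31078 + 37711)*18231) + (-16385 - 1*(-18279))/Y(-116) = 1/((31078 + 37711)*18231) + (-16385 - 1*(-18279))/(1813 + (-116)² - 86*(-116)) = (1/18231)/68789 + (-16385 + 18279)/(1813 + 13456 + 9976) = (1/68789)*(1/18231) + 1894/25245 = 1/1254092259 + 1894*(1/25245) = 1/1254092259 + 1894/25245 = 791750254597/10553186359485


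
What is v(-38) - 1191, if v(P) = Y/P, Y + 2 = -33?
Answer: -45223/38 ≈ -1190.1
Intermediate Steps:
Y = -35 (Y = -2 - 33 = -35)
v(P) = -35/P
v(-38) - 1191 = -35/(-38) - 1191 = -35*(-1/38) - 1191 = 35/38 - 1191 = -45223/38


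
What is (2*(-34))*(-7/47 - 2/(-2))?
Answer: -2720/47 ≈ -57.872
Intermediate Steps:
(2*(-34))*(-7/47 - 2/(-2)) = -68*(-7*1/47 - 2*(-½)) = -68*(-7/47 + 1) = -68*40/47 = -2720/47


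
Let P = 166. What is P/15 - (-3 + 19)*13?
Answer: -2954/15 ≈ -196.93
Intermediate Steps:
P/15 - (-3 + 19)*13 = 166/15 - (-3 + 19)*13 = (1/15)*166 - 16*13 = 166/15 - 1*208 = 166/15 - 208 = -2954/15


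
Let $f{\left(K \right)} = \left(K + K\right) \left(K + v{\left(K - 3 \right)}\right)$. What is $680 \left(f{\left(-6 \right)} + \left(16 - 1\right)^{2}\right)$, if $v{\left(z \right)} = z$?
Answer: $275400$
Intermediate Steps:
$f{\left(K \right)} = 2 K \left(-3 + 2 K\right)$ ($f{\left(K \right)} = \left(K + K\right) \left(K + \left(K - 3\right)\right) = 2 K \left(K + \left(-3 + K\right)\right) = 2 K \left(-3 + 2 K\right)$)
$680 \left(f{\left(-6 \right)} + \left(16 - 1\right)^{2}\right) = 680 \left(2 \left(-6\right) \left(-3 + 2 \left(-6\right)\right) + \left(16 - 1\right)^{2}\right) = 680 \left(2 \left(-6\right) \left(-3 - 12\right) + 15^{2}\right) = 680 \left(2 \left(-6\right) \left(-15\right) + 225\right) = 680 \left(180 + 225\right) = 680 \cdot 405 = 275400$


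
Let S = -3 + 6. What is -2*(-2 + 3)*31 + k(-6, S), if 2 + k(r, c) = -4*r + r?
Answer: -46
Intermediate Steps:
S = 3
k(r, c) = -2 - 3*r (k(r, c) = -2 + (-4*r + r) = -2 - 3*r)
-2*(-2 + 3)*31 + k(-6, S) = -2*(-2 + 3)*31 + (-2 - 3*(-6)) = -2*1*31 + (-2 + 18) = -2*31 + 16 = -62 + 16 = -46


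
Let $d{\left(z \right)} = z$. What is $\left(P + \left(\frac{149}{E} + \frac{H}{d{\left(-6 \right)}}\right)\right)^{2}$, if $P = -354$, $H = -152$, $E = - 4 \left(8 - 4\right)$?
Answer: $\frac{263185729}{2304} \approx 1.1423 \cdot 10^{5}$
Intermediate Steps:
$E = -16$ ($E = \left(-4\right) 4 = -16$)
$\left(P + \left(\frac{149}{E} + \frac{H}{d{\left(-6 \right)}}\right)\right)^{2} = \left(-354 + \left(\frac{149}{-16} - \frac{152}{-6}\right)\right)^{2} = \left(-354 + \left(149 \left(- \frac{1}{16}\right) - - \frac{76}{3}\right)\right)^{2} = \left(-354 + \left(- \frac{149}{16} + \frac{76}{3}\right)\right)^{2} = \left(-354 + \frac{769}{48}\right)^{2} = \left(- \frac{16223}{48}\right)^{2} = \frac{263185729}{2304}$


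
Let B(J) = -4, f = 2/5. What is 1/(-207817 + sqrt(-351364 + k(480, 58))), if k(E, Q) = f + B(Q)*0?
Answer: -1039085/215941284263 - 3*I*sqrt(976010)/215941284263 ≈ -4.8119e-6 - 1.3725e-8*I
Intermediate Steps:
f = 2/5 (f = 2*(1/5) = 2/5 ≈ 0.40000)
k(E, Q) = 2/5 (k(E, Q) = 2/5 - 4*0 = 2/5 + 0 = 2/5)
1/(-207817 + sqrt(-351364 + k(480, 58))) = 1/(-207817 + sqrt(-351364 + 2/5)) = 1/(-207817 + sqrt(-1756818/5)) = 1/(-207817 + 3*I*sqrt(976010)/5)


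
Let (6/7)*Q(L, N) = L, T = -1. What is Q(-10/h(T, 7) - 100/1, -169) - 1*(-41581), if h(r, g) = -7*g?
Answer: 290252/7 ≈ 41465.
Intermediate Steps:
Q(L, N) = 7*L/6
Q(-10/h(T, 7) - 100/1, -169) - 1*(-41581) = 7*(-10/((-7*7)) - 100/1)/6 - 1*(-41581) = 7*(-10/(-49) - 100*1)/6 + 41581 = 7*(-10*(-1/49) - 100)/6 + 41581 = 7*(10/49 - 100)/6 + 41581 = (7/6)*(-4890/49) + 41581 = -815/7 + 41581 = 290252/7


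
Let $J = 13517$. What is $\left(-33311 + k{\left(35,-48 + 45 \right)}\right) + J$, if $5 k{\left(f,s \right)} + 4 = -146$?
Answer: $-19824$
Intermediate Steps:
$k{\left(f,s \right)} = -30$ ($k{\left(f,s \right)} = - \frac{4}{5} + \frac{1}{5} \left(-146\right) = - \frac{4}{5} - \frac{146}{5} = -30$)
$\left(-33311 + k{\left(35,-48 + 45 \right)}\right) + J = \left(-33311 - 30\right) + 13517 = -33341 + 13517 = -19824$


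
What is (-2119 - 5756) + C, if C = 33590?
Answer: 25715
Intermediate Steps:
(-2119 - 5756) + C = (-2119 - 5756) + 33590 = -7875 + 33590 = 25715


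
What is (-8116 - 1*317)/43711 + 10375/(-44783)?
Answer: -831156664/1957509713 ≈ -0.42460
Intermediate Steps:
(-8116 - 1*317)/43711 + 10375/(-44783) = (-8116 - 317)*(1/43711) + 10375*(-1/44783) = -8433*1/43711 - 10375/44783 = -8433/43711 - 10375/44783 = -831156664/1957509713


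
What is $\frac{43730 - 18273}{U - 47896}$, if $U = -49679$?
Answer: $- \frac{25457}{97575} \approx -0.2609$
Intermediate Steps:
$\frac{43730 - 18273}{U - 47896} = \frac{43730 - 18273}{-49679 - 47896} = \frac{25457}{-97575} = 25457 \left(- \frac{1}{97575}\right) = - \frac{25457}{97575}$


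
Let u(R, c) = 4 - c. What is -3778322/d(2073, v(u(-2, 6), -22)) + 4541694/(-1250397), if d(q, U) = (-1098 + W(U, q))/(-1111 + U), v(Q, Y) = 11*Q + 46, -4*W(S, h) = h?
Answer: -2282414600582438/898201845 ≈ -2.5411e+6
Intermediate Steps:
W(S, h) = -h/4
v(Q, Y) = 46 + 11*Q
d(q, U) = (-1098 - q/4)/(-1111 + U)
-3778322/d(2073, v(u(-2, 6), -22)) + 4541694/(-1250397) = -3778322*4*(-1111 + (46 + 11*(4 - 1*6)))/(-4392 - 1*2073) + 4541694/(-1250397) = -3778322*4*(-1111 + (46 + 11*(4 - 6)))/(-4392 - 2073) + 4541694*(-1/1250397) = -3778322/((¼)*(-6465)/(-1111 + (46 + 11*(-2)))) - 1513898/416799 = -3778322/((¼)*(-6465)/(-1111 + (46 - 22))) - 1513898/416799 = -3778322/((¼)*(-6465)/(-1111 + 24)) - 1513898/416799 = -3778322/((¼)*(-6465)/(-1087)) - 1513898/416799 = -3778322/((¼)*(-1/1087)*(-6465)) - 1513898/416799 = -3778322/6465/4348 - 1513898/416799 = -3778322*4348/6465 - 1513898/416799 = -16428144056/6465 - 1513898/416799 = -2282414600582438/898201845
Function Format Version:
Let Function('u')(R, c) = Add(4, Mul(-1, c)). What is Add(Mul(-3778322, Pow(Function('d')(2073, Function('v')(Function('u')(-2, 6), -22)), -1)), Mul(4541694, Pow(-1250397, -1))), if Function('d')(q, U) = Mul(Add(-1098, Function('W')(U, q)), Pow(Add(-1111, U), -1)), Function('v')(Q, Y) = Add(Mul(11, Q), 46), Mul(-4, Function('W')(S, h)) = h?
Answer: Rational(-2282414600582438, 898201845) ≈ -2.5411e+6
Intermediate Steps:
Function('W')(S, h) = Mul(Rational(-1, 4), h)
Function('v')(Q, Y) = Add(46, Mul(11, Q))
Function('d')(q, U) = Mul(Pow(Add(-1111, U), -1), Add(-1098, Mul(Rational(-1, 4), q))) (Function('d')(q, U) = Mul(Add(-1098, Mul(Rational(-1, 4), q)), Pow(Add(-1111, U), -1)) = Mul(Pow(Add(-1111, U), -1), Add(-1098, Mul(Rational(-1, 4), q))))
Add(Mul(-3778322, Pow(Function('d')(2073, Function('v')(Function('u')(-2, 6), -22)), -1)), Mul(4541694, Pow(-1250397, -1))) = Add(Mul(-3778322, Pow(Mul(Rational(1, 4), Pow(Add(-1111, Add(46, Mul(11, Add(4, Mul(-1, 6))))), -1), Add(-4392, Mul(-1, 2073))), -1)), Mul(4541694, Pow(-1250397, -1))) = Add(Mul(-3778322, Pow(Mul(Rational(1, 4), Pow(Add(-1111, Add(46, Mul(11, Add(4, -6)))), -1), Add(-4392, -2073)), -1)), Mul(4541694, Rational(-1, 1250397))) = Add(Mul(-3778322, Pow(Mul(Rational(1, 4), Pow(Add(-1111, Add(46, Mul(11, -2))), -1), -6465), -1)), Rational(-1513898, 416799)) = Add(Mul(-3778322, Pow(Mul(Rational(1, 4), Pow(Add(-1111, Add(46, -22)), -1), -6465), -1)), Rational(-1513898, 416799)) = Add(Mul(-3778322, Pow(Mul(Rational(1, 4), Pow(Add(-1111, 24), -1), -6465), -1)), Rational(-1513898, 416799)) = Add(Mul(-3778322, Pow(Mul(Rational(1, 4), Pow(-1087, -1), -6465), -1)), Rational(-1513898, 416799)) = Add(Mul(-3778322, Pow(Mul(Rational(1, 4), Rational(-1, 1087), -6465), -1)), Rational(-1513898, 416799)) = Add(Mul(-3778322, Pow(Rational(6465, 4348), -1)), Rational(-1513898, 416799)) = Add(Mul(-3778322, Rational(4348, 6465)), Rational(-1513898, 416799)) = Add(Rational(-16428144056, 6465), Rational(-1513898, 416799)) = Rational(-2282414600582438, 898201845)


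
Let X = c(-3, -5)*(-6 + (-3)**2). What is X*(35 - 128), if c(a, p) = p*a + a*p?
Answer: -8370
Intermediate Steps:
c(a, p) = 2*a*p (c(a, p) = a*p + a*p = 2*a*p)
X = 90 (X = (2*(-3)*(-5))*(-6 + (-3)**2) = 30*(-6 + 9) = 30*3 = 90)
X*(35 - 128) = 90*(35 - 128) = 90*(-93) = -8370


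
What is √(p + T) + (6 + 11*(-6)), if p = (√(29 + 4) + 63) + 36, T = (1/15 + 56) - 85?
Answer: -60 + √(15765 + 225*√33)/15 ≈ -51.293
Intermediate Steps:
T = -434/15 (T = (1/15 + 56) - 85 = 841/15 - 85 = -434/15 ≈ -28.933)
p = 99 + √33 (p = (√33 + 63) + 36 = (63 + √33) + 36 = 99 + √33 ≈ 104.74)
√(p + T) + (6 + 11*(-6)) = √((99 + √33) - 434/15) + (6 + 11*(-6)) = √(1051/15 + √33) + (6 - 66) = √(1051/15 + √33) - 60 = -60 + √(1051/15 + √33)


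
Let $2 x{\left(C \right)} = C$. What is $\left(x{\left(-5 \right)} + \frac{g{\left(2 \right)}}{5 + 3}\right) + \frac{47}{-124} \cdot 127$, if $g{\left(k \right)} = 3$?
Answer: $- \frac{12465}{248} \approx -50.262$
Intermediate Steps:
$x{\left(C \right)} = \frac{C}{2}$
$\left(x{\left(-5 \right)} + \frac{g{\left(2 \right)}}{5 + 3}\right) + \frac{47}{-124} \cdot 127 = \left(\frac{1}{2} \left(-5\right) + \frac{3}{5 + 3}\right) + \frac{47}{-124} \cdot 127 = \left(- \frac{5}{2} + \frac{3}{8}\right) + 47 \left(- \frac{1}{124}\right) 127 = \left(- \frac{5}{2} + 3 \cdot \frac{1}{8}\right) - \frac{5969}{124} = \left(- \frac{5}{2} + \frac{3}{8}\right) - \frac{5969}{124} = - \frac{17}{8} - \frac{5969}{124} = - \frac{12465}{248}$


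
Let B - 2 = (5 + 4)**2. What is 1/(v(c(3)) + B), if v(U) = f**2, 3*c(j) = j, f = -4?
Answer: 1/99 ≈ 0.010101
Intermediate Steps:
c(j) = j/3
v(U) = 16 (v(U) = (-4)**2 = 16)
B = 83 (B = 2 + (5 + 4)**2 = 2 + 9**2 = 2 + 81 = 83)
1/(v(c(3)) + B) = 1/(16 + 83) = 1/99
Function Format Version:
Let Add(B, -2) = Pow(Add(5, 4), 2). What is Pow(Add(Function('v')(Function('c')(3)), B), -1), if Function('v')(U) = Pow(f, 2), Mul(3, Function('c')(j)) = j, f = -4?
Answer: Rational(1, 99) ≈ 0.010101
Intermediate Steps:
Function('c')(j) = Mul(Rational(1, 3), j)
Function('v')(U) = 16 (Function('v')(U) = Pow(-4, 2) = 16)
B = 83 (B = Add(2, Pow(Add(5, 4), 2)) = Add(2, Pow(9, 2)) = Add(2, 81) = 83)
Pow(Add(Function('v')(Function('c')(3)), B), -1) = Pow(Add(16, 83), -1) = Pow(99, -1) = Rational(1, 99)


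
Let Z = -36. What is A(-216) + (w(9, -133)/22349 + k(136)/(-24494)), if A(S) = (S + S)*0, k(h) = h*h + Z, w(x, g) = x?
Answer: -206171047/273708203 ≈ -0.75325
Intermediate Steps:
k(h) = -36 + h**2 (k(h) = h*h - 36 = h**2 - 36 = -36 + h**2)
A(S) = 0 (A(S) = (2*S)*0 = 0)
A(-216) + (w(9, -133)/22349 + k(136)/(-24494)) = 0 + (9/22349 + (-36 + 136**2)/(-24494)) = 0 + (9*(1/22349) + (-36 + 18496)*(-1/24494)) = 0 + (9/22349 + 18460*(-1/24494)) = 0 + (9/22349 - 9230/12247) = 0 - 206171047/273708203 = -206171047/273708203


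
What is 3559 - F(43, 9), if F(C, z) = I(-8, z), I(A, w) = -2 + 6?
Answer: 3555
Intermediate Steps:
I(A, w) = 4
F(C, z) = 4
3559 - F(43, 9) = 3559 - 1*4 = 3559 - 4 = 3555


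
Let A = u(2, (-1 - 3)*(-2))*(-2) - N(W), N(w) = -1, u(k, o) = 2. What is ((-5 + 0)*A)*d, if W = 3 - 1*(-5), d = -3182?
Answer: -47730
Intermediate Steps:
W = 8 (W = 3 + 5 = 8)
A = -3 (A = 2*(-2) - 1*(-1) = -4 + 1 = -3)
((-5 + 0)*A)*d = ((-5 + 0)*(-3))*(-3182) = -5*(-3)*(-3182) = 15*(-3182) = -47730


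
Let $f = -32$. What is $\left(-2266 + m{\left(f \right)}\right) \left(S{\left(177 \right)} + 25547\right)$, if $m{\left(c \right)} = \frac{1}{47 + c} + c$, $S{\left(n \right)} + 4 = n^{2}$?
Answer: $- \frac{1960320968}{15} \approx -1.3069 \cdot 10^{8}$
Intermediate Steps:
$S{\left(n \right)} = -4 + n^{2}$
$m{\left(c \right)} = c + \frac{1}{47 + c}$
$\left(-2266 + m{\left(f \right)}\right) \left(S{\left(177 \right)} + 25547\right) = \left(-2266 + \frac{1 + \left(-32\right)^{2} + 47 \left(-32\right)}{47 - 32}\right) \left(\left(-4 + 177^{2}\right) + 25547\right) = \left(-2266 + \frac{1 + 1024 - 1504}{15}\right) \left(\left(-4 + 31329\right) + 25547\right) = \left(-2266 + \frac{1}{15} \left(-479\right)\right) \left(31325 + 25547\right) = \left(-2266 - \frac{479}{15}\right) 56872 = \left(- \frac{34469}{15}\right) 56872 = - \frac{1960320968}{15}$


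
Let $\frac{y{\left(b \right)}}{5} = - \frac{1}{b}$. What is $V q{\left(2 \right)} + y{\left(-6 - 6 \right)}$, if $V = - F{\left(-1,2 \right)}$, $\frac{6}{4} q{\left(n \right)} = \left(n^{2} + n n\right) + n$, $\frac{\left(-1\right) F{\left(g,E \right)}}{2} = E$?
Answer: $\frac{325}{12} \approx 27.083$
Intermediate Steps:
$F{\left(g,E \right)} = - 2 E$
$q{\left(n \right)} = \frac{2 n}{3} + \frac{4 n^{2}}{3}$ ($q{\left(n \right)} = \frac{2 \left(\left(n^{2} + n n\right) + n\right)}{3} = \frac{2 \left(\left(n^{2} + n^{2}\right) + n\right)}{3} = \frac{2 \left(2 n^{2} + n\right)}{3} = \frac{2 \left(n + 2 n^{2}\right)}{3} = \frac{2 n}{3} + \frac{4 n^{2}}{3}$)
$y{\left(b \right)} = - \frac{5}{b}$ ($y{\left(b \right)} = 5 \left(- \frac{1}{b}\right) = - \frac{5}{b}$)
$V = 4$ ($V = - \left(-2\right) 2 = \left(-1\right) \left(-4\right) = 4$)
$V q{\left(2 \right)} + y{\left(-6 - 6 \right)} = 4 \cdot \frac{2}{3} \cdot 2 \left(1 + 2 \cdot 2\right) - \frac{5}{-6 - 6} = 4 \cdot \frac{2}{3} \cdot 2 \left(1 + 4\right) - \frac{5}{-6 - 6} = 4 \cdot \frac{2}{3} \cdot 2 \cdot 5 - \frac{5}{-12} = 4 \cdot \frac{20}{3} - - \frac{5}{12} = \frac{80}{3} + \frac{5}{12} = \frac{325}{12}$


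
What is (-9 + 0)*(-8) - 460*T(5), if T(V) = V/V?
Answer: -388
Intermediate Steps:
T(V) = 1
(-9 + 0)*(-8) - 460*T(5) = (-9 + 0)*(-8) - 460*1 = -9*(-8) - 460 = 72 - 460 = -388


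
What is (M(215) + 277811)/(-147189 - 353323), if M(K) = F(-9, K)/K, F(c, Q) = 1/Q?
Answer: -3210453369/5784041800 ≈ -0.55505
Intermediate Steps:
M(K) = K⁻² (M(K) = 1/(K*K) = K⁻²)
(M(215) + 277811)/(-147189 - 353323) = (215⁻² + 277811)/(-147189 - 353323) = (1/46225 + 277811)/(-500512) = (12841813476/46225)*(-1/500512) = -3210453369/5784041800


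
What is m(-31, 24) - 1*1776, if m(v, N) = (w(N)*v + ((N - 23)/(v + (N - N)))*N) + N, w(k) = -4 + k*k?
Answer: -604028/31 ≈ -19485.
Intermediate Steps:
w(k) = -4 + k²
m(v, N) = N + v*(-4 + N²) + N*(-23 + N)/v (m(v, N) = ((-4 + N²)*v + ((N - 23)/(v + (N - N)))*N) + N = (v*(-4 + N²) + ((-23 + N)/(v + 0))*N) + N = (v*(-4 + N²) + ((-23 + N)/v)*N) + N = (v*(-4 + N²) + N*(-23 + N)/v) + N = N + v*(-4 + N²) + N*(-23 + N)/v)
m(-31, 24) - 1*1776 = (24² - 23*24 - 31*(24 - 31*(-4 + 24²)))/(-31) - 1*1776 = -(576 - 552 - 31*(24 - 31*(-4 + 576)))/31 - 1776 = -(576 - 552 - 31*(24 - 31*572))/31 - 1776 = -(576 - 552 - 31*(24 - 17732))/31 - 1776 = -(576 - 552 - 31*(-17708))/31 - 1776 = -(576 - 552 + 548948)/31 - 1776 = -1/31*548972 - 1776 = -548972/31 - 1776 = -604028/31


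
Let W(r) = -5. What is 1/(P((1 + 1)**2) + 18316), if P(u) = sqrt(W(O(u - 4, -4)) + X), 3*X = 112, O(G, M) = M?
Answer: 54948/1006427471 - sqrt(291)/1006427471 ≈ 5.4580e-5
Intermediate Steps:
X = 112/3 (X = (1/3)*112 = 112/3 ≈ 37.333)
P(u) = sqrt(291)/3 (P(u) = sqrt(-5 + 112/3) = sqrt(97/3) = sqrt(291)/3)
1/(P((1 + 1)**2) + 18316) = 1/(sqrt(291)/3 + 18316) = 1/(18316 + sqrt(291)/3)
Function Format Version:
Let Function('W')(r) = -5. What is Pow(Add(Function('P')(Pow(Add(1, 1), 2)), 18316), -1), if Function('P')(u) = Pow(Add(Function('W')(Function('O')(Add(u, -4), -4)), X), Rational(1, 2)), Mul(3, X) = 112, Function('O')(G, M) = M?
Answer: Add(Rational(54948, 1006427471), Mul(Rational(-1, 1006427471), Pow(291, Rational(1, 2)))) ≈ 5.4580e-5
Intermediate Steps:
X = Rational(112, 3) (X = Mul(Rational(1, 3), 112) = Rational(112, 3) ≈ 37.333)
Function('P')(u) = Mul(Rational(1, 3), Pow(291, Rational(1, 2))) (Function('P')(u) = Pow(Add(-5, Rational(112, 3)), Rational(1, 2)) = Pow(Rational(97, 3), Rational(1, 2)) = Mul(Rational(1, 3), Pow(291, Rational(1, 2))))
Pow(Add(Function('P')(Pow(Add(1, 1), 2)), 18316), -1) = Pow(Add(Mul(Rational(1, 3), Pow(291, Rational(1, 2))), 18316), -1) = Pow(Add(18316, Mul(Rational(1, 3), Pow(291, Rational(1, 2)))), -1)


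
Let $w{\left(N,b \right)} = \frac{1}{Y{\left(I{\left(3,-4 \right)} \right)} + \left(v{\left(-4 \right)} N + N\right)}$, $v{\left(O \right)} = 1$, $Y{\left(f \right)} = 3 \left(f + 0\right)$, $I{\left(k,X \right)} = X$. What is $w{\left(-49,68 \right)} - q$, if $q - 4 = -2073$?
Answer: $\frac{227589}{110} \approx 2069.0$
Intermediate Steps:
$q = -2069$ ($q = 4 - 2073 = -2069$)
$Y{\left(f \right)} = 3 f$
$w{\left(N,b \right)} = \frac{1}{-12 + 2 N}$ ($w{\left(N,b \right)} = \frac{1}{3 \left(-4\right) + \left(1 N + N\right)} = \frac{1}{-12 + \left(N + N\right)} = \frac{1}{-12 + 2 N}$)
$w{\left(-49,68 \right)} - q = \frac{1}{2 \left(-6 - 49\right)} - -2069 = \frac{1}{2 \left(-55\right)} + 2069 = \frac{1}{2} \left(- \frac{1}{55}\right) + 2069 = - \frac{1}{110} + 2069 = \frac{227589}{110}$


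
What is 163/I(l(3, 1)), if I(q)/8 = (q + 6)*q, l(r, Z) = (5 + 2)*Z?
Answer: 163/728 ≈ 0.22390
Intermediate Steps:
l(r, Z) = 7*Z
I(q) = 8*q*(6 + q) (I(q) = 8*((q + 6)*q) = 8*((6 + q)*q) = 8*(q*(6 + q)) = 8*q*(6 + q))
163/I(l(3, 1)) = 163/((8*(7*1)*(6 + 7*1))) = 163/((8*7*(6 + 7))) = 163/((8*7*13)) = 163/728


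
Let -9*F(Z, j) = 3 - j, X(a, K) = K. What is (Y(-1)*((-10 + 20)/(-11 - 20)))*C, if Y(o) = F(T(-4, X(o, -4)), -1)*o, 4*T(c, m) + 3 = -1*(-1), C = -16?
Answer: 640/279 ≈ 2.2939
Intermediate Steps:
T(c, m) = -½ (T(c, m) = -¾ + (-1*(-1))/4 = -¾ + (¼)*1 = -¾ + ¼ = -½)
F(Z, j) = -⅓ + j/9 (F(Z, j) = -(3 - j)/9 = -⅓ + j/9)
Y(o) = -4*o/9 (Y(o) = (-⅓ + (⅑)*(-1))*o = (-⅓ - ⅑)*o = -4*o/9)
(Y(-1)*((-10 + 20)/(-11 - 20)))*C = ((-4/9*(-1))*((-10 + 20)/(-11 - 20)))*(-16) = (4*(10/(-31))/9)*(-16) = (4*(10*(-1/31))/9)*(-16) = ((4/9)*(-10/31))*(-16) = -40/279*(-16) = 640/279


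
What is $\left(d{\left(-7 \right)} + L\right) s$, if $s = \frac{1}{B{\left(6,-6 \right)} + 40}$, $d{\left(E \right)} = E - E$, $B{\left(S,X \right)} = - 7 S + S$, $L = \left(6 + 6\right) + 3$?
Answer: $\frac{15}{4} \approx 3.75$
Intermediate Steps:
$L = 15$ ($L = 12 + 3 = 15$)
$B{\left(S,X \right)} = - 6 S$
$d{\left(E \right)} = 0$
$s = \frac{1}{4}$ ($s = \frac{1}{\left(-6\right) 6 + 40} = \frac{1}{-36 + 40} = \frac{1}{4} \approx 0.25$)
$\left(d{\left(-7 \right)} + L\right) s = \left(0 + 15\right) \frac{1}{4} = 15 \cdot \frac{1}{4} = \frac{15}{4}$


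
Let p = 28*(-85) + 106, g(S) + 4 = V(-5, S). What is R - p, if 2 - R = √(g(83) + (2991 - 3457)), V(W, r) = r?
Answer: 2276 - 3*I*√43 ≈ 2276.0 - 19.672*I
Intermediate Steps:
g(S) = -4 + S
p = -2274 (p = -2380 + 106 = -2274)
R = 2 - 3*I*√43 (R = 2 - √((-4 + 83) + (2991 - 3457)) = 2 - √(79 - 466) = 2 - √(-387) = 2 - 3*I*√43 ≈ 2.0 - 19.672*I)
R - p = (2 - 3*I*√43) - 1*(-2274) = (2 - 3*I*√43) + 2274 = 2276 - 3*I*√43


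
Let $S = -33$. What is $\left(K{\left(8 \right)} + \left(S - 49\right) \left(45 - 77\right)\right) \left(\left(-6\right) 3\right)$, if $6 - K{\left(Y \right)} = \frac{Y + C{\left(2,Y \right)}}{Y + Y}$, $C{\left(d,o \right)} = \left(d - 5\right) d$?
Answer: $- \frac{189351}{4} \approx -47338.0$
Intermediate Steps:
$C{\left(d,o \right)} = d \left(-5 + d\right)$ ($C{\left(d,o \right)} = \left(-5 + d\right) d = d \left(-5 + d\right)$)
$K{\left(Y \right)} = 6 - \frac{-6 + Y}{2 Y}$ ($K{\left(Y \right)} = 6 - \frac{Y + 2 \left(-5 + 2\right)}{Y + Y} = 6 - \frac{Y + 2 \left(-3\right)}{2 Y} = 6 - \left(Y - 6\right) \frac{1}{2 Y} = 6 - \left(-6 + Y\right) \frac{1}{2 Y} = 6 - \frac{-6 + Y}{2 Y}$)
$\left(K{\left(8 \right)} + \left(S - 49\right) \left(45 - 77\right)\right) \left(\left(-6\right) 3\right) = \left(\left(\frac{11}{2} + \frac{3}{8}\right) + \left(-33 - 49\right) \left(45 - 77\right)\right) \left(\left(-6\right) 3\right) = \left(\left(\frac{11}{2} + 3 \cdot \frac{1}{8}\right) - -2624\right) \left(-18\right) = \left(\left(\frac{11}{2} + \frac{3}{8}\right) + 2624\right) \left(-18\right) = \left(\frac{47}{8} + 2624\right) \left(-18\right) = \frac{21039}{8} \left(-18\right) = - \frac{189351}{4}$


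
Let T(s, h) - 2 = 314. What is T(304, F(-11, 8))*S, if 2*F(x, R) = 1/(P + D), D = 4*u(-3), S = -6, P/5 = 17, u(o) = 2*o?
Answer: -1896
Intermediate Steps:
P = 85 (P = 5*17 = 85)
D = -24 (D = 4*(2*(-3)) = 4*(-6) = -24)
F(x, R) = 1/122 (F(x, R) = 1/(2*(85 - 24)) = (½)/61 = (½)*(1/61) = 1/122)
T(s, h) = 316 (T(s, h) = 2 + 314 = 316)
T(304, F(-11, 8))*S = 316*(-6) = -1896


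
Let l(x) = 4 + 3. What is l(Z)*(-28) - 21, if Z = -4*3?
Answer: -217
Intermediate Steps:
Z = -12
l(x) = 7
l(Z)*(-28) - 21 = 7*(-28) - 21 = -196 - 21 = -217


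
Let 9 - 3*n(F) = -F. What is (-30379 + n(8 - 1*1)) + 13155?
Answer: -51656/3 ≈ -17219.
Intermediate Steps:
n(F) = 3 + F/3 (n(F) = 3 - (-1)*F/3 = 3 + F/3)
(-30379 + n(8 - 1*1)) + 13155 = (-30379 + (3 + (8 - 1*1)/3)) + 13155 = (-30379 + (3 + (8 - 1)/3)) + 13155 = (-30379 + (3 + (1/3)*7)) + 13155 = (-30379 + (3 + 7/3)) + 13155 = (-30379 + 16/3) + 13155 = -91121/3 + 13155 = -51656/3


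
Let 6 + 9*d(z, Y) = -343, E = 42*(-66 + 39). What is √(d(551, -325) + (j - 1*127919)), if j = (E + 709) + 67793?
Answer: 2*I*√136327/3 ≈ 246.15*I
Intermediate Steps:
E = -1134 (E = 42*(-27) = -1134)
d(z, Y) = -349/9 (d(z, Y) = -⅔ + (⅑)*(-343) = -⅔ - 343/9 = -349/9)
j = 67368 (j = (-1134 + 709) + 67793 = -425 + 67793 = 67368)
√(d(551, -325) + (j - 1*127919)) = √(-349/9 + (67368 - 1*127919)) = √(-349/9 + (67368 - 127919)) = √(-349/9 - 60551) = √(-545308/9) = 2*I*√136327/3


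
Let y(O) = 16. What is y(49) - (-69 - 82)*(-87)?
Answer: -13121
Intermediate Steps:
y(49) - (-69 - 82)*(-87) = 16 - (-69 - 82)*(-87) = 16 - (-151)*(-87) = 16 - 1*13137 = 16 - 13137 = -13121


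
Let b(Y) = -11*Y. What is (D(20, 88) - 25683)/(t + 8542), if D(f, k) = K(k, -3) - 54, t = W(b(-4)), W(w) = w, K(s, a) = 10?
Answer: -25727/8586 ≈ -2.9964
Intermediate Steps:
t = 44 (t = -11*(-4) = 44)
D(f, k) = -44 (D(f, k) = 10 - 54 = -44)
(D(20, 88) - 25683)/(t + 8542) = (-44 - 25683)/(44 + 8542) = -25727/8586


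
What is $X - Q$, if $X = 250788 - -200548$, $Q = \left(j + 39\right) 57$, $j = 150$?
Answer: $440563$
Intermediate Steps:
$Q = 10773$ ($Q = \left(150 + 39\right) 57 = 189 \cdot 57 = 10773$)
$X = 451336$ ($X = 250788 + 200548 = 451336$)
$X - Q = 451336 - 10773 = 440563$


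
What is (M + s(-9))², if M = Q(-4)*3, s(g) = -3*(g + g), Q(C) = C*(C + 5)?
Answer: 1764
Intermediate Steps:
Q(C) = C*(5 + C)
s(g) = -6*g
M = -12 (M = -4*(5 - 4)*3 = -4*1*3 = -4*3 = -12)
(M + s(-9))² = (-12 - 6*(-9))² = (-12 + 54)² = 42² = 1764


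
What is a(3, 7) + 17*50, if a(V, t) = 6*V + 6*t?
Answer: 910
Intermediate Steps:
a(3, 7) + 17*50 = (6*3 + 6*7) + 17*50 = (18 + 42) + 850 = 60 + 850 = 910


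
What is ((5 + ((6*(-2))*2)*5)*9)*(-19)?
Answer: 19665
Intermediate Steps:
((5 + ((6*(-2))*2)*5)*9)*(-19) = ((5 - 12*2*5)*9)*(-19) = ((5 - 24*5)*9)*(-19) = ((5 - 120)*9)*(-19) = -115*9*(-19) = -1035*(-19) = 19665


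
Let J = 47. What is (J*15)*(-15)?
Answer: -10575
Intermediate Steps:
(J*15)*(-15) = (47*15)*(-15) = 705*(-15) = -10575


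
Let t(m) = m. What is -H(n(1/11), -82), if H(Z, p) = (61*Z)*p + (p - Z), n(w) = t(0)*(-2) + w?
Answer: 5905/11 ≈ 536.82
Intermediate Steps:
n(w) = w (n(w) = 0*(-2) + w = 0 + w = w)
H(Z, p) = p - Z + 61*Z*p (H(Z, p) = 61*Z*p + (p - Z) = p - Z + 61*Z*p)
-H(n(1/11), -82) = -(-82 - 1/11 + 61*(-82)/11) = -(-82 - 1*1/11 + 61*(1/11)*(-82)) = -(-82 - 1/11 - 5002/11) = -1*(-5905/11) = 5905/11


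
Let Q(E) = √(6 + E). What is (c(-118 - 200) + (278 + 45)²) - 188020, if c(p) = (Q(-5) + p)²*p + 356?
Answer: -32038837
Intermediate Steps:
c(p) = 356 + p*(1 + p)² (c(p) = (√(6 - 5) + p)²*p + 356 = (√1 + p)²*p + 356 = (1 + p)²*p + 356 = p*(1 + p)² + 356 = 356 + p*(1 + p)²)
(c(-118 - 200) + (278 + 45)²) - 188020 = ((356 + (-118 - 200)*(1 + (-118 - 200))²) + (278 + 45)²) - 188020 = ((356 - 318*(1 - 318)²) + 323²) - 188020 = ((356 - 318*(-317)²) + 104329) - 188020 = ((356 - 318*100489) + 104329) - 188020 = ((356 - 31955502) + 104329) - 188020 = (-31955146 + 104329) - 188020 = -31850817 - 188020 = -32038837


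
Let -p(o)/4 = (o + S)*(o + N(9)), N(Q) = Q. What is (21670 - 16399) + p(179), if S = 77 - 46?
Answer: -152649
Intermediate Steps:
S = 31
p(o) = -4*(9 + o)*(31 + o) (p(o) = -4*(o + 31)*(o + 9) = -4*(31 + o)*(9 + o) = -4*(9 + o)*(31 + o))
(21670 - 16399) + p(179) = (21670 - 16399) + (-1116 - 160*179 - 4*179**2) = 5271 + (-1116 - 28640 - 4*32041) = 5271 + (-1116 - 28640 - 128164) = 5271 - 157920 = -152649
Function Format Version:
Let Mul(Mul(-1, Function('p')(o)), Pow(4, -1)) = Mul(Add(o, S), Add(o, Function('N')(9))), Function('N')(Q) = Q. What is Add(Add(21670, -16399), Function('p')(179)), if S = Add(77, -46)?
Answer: -152649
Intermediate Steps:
S = 31
Function('p')(o) = Mul(-4, Add(9, o), Add(31, o)) (Function('p')(o) = Mul(-4, Mul(Add(o, 31), Add(o, 9))) = Mul(-4, Mul(Add(31, o), Add(9, o))) = Mul(-4, Mul(Add(9, o), Add(31, o))) = Mul(-4, Add(9, o), Add(31, o)))
Add(Add(21670, -16399), Function('p')(179)) = Add(Add(21670, -16399), Add(-1116, Mul(-160, 179), Mul(-4, Pow(179, 2)))) = Add(5271, Add(-1116, -28640, Mul(-4, 32041))) = Add(5271, Add(-1116, -28640, -128164)) = Add(5271, -157920) = -152649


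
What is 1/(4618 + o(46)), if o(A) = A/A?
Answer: 1/4619 ≈ 0.00021650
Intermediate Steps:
o(A) = 1
1/(4618 + o(46)) = 1/(4618 + 1) = 1/4619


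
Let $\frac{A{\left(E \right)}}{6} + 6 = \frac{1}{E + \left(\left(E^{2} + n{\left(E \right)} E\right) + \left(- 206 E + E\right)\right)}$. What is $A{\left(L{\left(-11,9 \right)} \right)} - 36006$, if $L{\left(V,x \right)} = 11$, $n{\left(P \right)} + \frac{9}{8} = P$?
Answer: $- \frac{580816878}{16115} \approx -36042.0$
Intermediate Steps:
$n{\left(P \right)} = - \frac{9}{8} + P$
$A{\left(E \right)} = -36 + \frac{6}{E^{2} - 204 E + E \left(- \frac{9}{8} + E\right)}$ ($A{\left(E \right)} = -36 + \frac{6}{E + \left(\left(E^{2} + \left(- \frac{9}{8} + E\right) E\right) + \left(- 206 E + E\right)\right)} = -36 + \frac{6}{E - \left(- E^{2} + 205 E - E \left(- \frac{9}{8} + E\right)\right)} = -36 + \frac{6}{E + \left(E^{2} - 205 E + E \left(- \frac{9}{8} + E\right)\right)} = -36 + \frac{6}{E^{2} - 204 E + E \left(- \frac{9}{8} + E\right)}$)
$A{\left(L{\left(-11,9 \right)} \right)} - 36006 = \frac{12 \left(4 - 48 \cdot 11^{2} + 4923 \cdot 11\right)}{11 \left(-1641 + 16 \cdot 11\right)} - 36006 = 12 \cdot \frac{1}{11} \frac{1}{-1641 + 176} \left(4 - 5808 + 54153\right) - 36006 = 12 \cdot \frac{1}{11} \frac{1}{-1465} \left(4 - 5808 + 54153\right) - 36006 = 12 \cdot \frac{1}{11} \left(- \frac{1}{1465}\right) 48349 - 36006 = - \frac{580188}{16115} - 36006 = - \frac{580816878}{16115}$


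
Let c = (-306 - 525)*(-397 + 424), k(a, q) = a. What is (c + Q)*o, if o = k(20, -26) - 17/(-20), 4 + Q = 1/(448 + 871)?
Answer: -6171532863/13190 ≈ -4.6790e+5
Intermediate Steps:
Q = -5275/1319 (Q = -4 + 1/(448 + 871) = -4 + 1/1319 = -5275/1319 ≈ -3.9992)
c = -22437 (c = -831*27 = -22437)
o = 417/20 (o = 20 - 17/(-20) = 20 - 17*(-1/20) = 20 + 17/20 = 417/20 ≈ 20.850)
(c + Q)*o = (-22437 - 5275/1319)*(417/20) = -29599678/1319*417/20 = -6171532863/13190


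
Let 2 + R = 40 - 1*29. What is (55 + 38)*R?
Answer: 837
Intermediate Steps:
R = 9 (R = -2 + (40 - 1*29) = -2 + (40 - 29) = -2 + 11 = 9)
(55 + 38)*R = (55 + 38)*9 = 93*9 = 837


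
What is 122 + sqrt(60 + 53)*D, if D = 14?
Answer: 122 + 14*sqrt(113) ≈ 270.82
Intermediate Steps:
122 + sqrt(60 + 53)*D = 122 + sqrt(60 + 53)*14 = 122 + sqrt(113)*14 = 122 + 14*sqrt(113)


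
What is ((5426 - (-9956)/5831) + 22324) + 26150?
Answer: 314300856/5831 ≈ 53902.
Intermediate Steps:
((5426 - (-9956)/5831) + 22324) + 26150 = ((5426 - 1*(-9956/5831)) + 22324) + 26150 = ((5426 + 9956/5831) + 22324) + 26150 = (31648962/5831 + 22324) + 26150 = 161820206/5831 + 26150 = 314300856/5831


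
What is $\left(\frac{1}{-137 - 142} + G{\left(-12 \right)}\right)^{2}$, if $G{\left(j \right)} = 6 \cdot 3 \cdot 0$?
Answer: $\frac{1}{77841} \approx 1.2847 \cdot 10^{-5}$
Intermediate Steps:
$G{\left(j \right)} = 0$ ($G{\left(j \right)} = 18 \cdot 0 = 0$)
$\left(\frac{1}{-137 - 142} + G{\left(-12 \right)}\right)^{2} = \left(\frac{1}{-137 - 142} + 0\right)^{2} = \left(\frac{1}{-279} + 0\right)^{2} = \left(- \frac{1}{279} + 0\right)^{2} = \left(- \frac{1}{279}\right)^{2} = \frac{1}{77841}$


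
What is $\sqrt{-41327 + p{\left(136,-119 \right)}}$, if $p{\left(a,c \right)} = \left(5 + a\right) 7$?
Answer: $2 i \sqrt{10085} \approx 200.85 i$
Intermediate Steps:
$p{\left(a,c \right)} = 35 + 7 a$
$\sqrt{-41327 + p{\left(136,-119 \right)}} = \sqrt{-41327 + \left(35 + 7 \cdot 136\right)} = \sqrt{-41327 + \left(35 + 952\right)} = \sqrt{-41327 + 987} = \sqrt{-40340} = 2 i \sqrt{10085}$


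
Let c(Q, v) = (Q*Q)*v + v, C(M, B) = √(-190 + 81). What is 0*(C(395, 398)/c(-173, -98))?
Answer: 0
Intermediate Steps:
C(M, B) = I*√109 (C(M, B) = √(-109) = I*√109)
c(Q, v) = v + v*Q² (c(Q, v) = Q²*v + v = v*Q² + v = v + v*Q²)
0*(C(395, 398)/c(-173, -98)) = 0*((I*√109)/((-98*(1 + (-173)²)))) = 0*((I*√109)/((-98*(1 + 29929)))) = 0*((I*√109)/((-98*29930))) = 0*((I*√109)/(-2933140)) = 0*((I*√109)*(-1/2933140)) = 0*(-I*√109/2933140) = 0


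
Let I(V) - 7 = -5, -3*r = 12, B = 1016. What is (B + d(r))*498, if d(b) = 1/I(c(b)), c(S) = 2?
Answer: 506217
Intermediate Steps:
r = -4 (r = -1/3*12 = -4)
I(V) = 2 (I(V) = 7 - 5 = 2)
d(b) = 1/2
(B + d(r))*498 = (1016 + 1/2)*498 = (2033/2)*498 = 506217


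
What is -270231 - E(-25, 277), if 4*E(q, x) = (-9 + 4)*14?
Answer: -540427/2 ≈ -2.7021e+5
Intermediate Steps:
E(q, x) = -35/2 (E(q, x) = ((-9 + 4)*14)/4 = (-5*14)/4 = (1/4)*(-70) = -35/2)
-270231 - E(-25, 277) = -270231 - 1*(-35/2) = -270231 + 35/2 = -540427/2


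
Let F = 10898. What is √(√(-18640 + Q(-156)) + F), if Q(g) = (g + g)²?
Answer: √(10898 + 4*√4919) ≈ 105.73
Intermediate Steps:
Q(g) = 4*g² (Q(g) = (2*g)² = 4*g²)
√(√(-18640 + Q(-156)) + F) = √(√(-18640 + 4*(-156)²) + 10898) = √(√(-18640 + 4*24336) + 10898) = √(√(-18640 + 97344) + 10898) = √(√78704 + 10898) = √(4*√4919 + 10898) = √(10898 + 4*√4919)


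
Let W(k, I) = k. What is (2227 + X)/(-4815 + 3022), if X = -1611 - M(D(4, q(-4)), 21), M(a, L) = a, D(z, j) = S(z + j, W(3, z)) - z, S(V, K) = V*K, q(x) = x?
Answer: -620/1793 ≈ -0.34579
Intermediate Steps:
S(V, K) = K*V
D(z, j) = 2*z + 3*j (D(z, j) = 3*(z + j) - z = 3*(j + z) - z = (3*j + 3*z) - z = 2*z + 3*j)
X = -1607 (X = -1611 - (2*4 + 3*(-4)) = -1611 - (8 - 12) = -1611 - 1*(-4) = -1611 + 4 = -1607)
(2227 + X)/(-4815 + 3022) = (2227 - 1607)/(-4815 + 3022) = 620/(-1793) = 620*(-1/1793) = -620/1793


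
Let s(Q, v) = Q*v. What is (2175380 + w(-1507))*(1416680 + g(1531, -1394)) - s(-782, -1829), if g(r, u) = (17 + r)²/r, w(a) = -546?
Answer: 4722287479102638/1531 ≈ 3.0844e+12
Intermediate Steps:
g(r, u) = (17 + r)²/r
(2175380 + w(-1507))*(1416680 + g(1531, -1394)) - s(-782, -1829) = (2175380 - 546)*(1416680 + (17 + 1531)²/1531) - (-782)*(-1829) = 2174834*(1416680 + (1/1531)*1548²) - 1*1430278 = 2174834*(1416680 + (1/1531)*2396304) - 1430278 = 2174834*(1416680 + 2396304/1531) - 1430278 = 2174834*(2171333384/1531) - 1430278 = 4722289668858256/1531 - 1430278 = 4722287479102638/1531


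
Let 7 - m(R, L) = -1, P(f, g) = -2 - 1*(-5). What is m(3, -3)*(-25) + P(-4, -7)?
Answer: -197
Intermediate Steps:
P(f, g) = 3 (P(f, g) = -2 + 5 = 3)
m(R, L) = 8 (m(R, L) = 7 - 1*(-1) = 7 + 1 = 8)
m(3, -3)*(-25) + P(-4, -7) = 8*(-25) + 3 = -200 + 3 = -197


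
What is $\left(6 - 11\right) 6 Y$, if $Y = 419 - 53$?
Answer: $-10980$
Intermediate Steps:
$Y = 366$ ($Y = 419 - 53 = 366$)
$\left(6 - 11\right) 6 Y = \left(6 - 11\right) 6 \cdot 366 = \left(-5\right) 6 \cdot 366 = \left(-30\right) 366 = -10980$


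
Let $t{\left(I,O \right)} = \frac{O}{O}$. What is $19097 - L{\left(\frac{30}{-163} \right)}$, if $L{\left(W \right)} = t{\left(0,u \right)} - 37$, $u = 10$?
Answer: $19133$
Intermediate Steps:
$t{\left(I,O \right)} = 1$
$L{\left(W \right)} = -36$ ($L{\left(W \right)} = 1 - 37 = -36$)
$19097 - L{\left(\frac{30}{-163} \right)} = 19097 - -36 = 19097 + 36 = 19133$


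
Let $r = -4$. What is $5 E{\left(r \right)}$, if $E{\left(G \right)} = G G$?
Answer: $80$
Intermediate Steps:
$E{\left(G \right)} = G^{2}$
$5 E{\left(r \right)} = 5 \left(-4\right)^{2} = 5 \cdot 16 = 80$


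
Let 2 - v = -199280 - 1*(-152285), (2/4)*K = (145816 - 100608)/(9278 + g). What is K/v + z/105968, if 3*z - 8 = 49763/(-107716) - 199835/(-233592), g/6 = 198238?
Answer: 225374468706397386523/8046906653824770886033536 ≈ 2.8008e-5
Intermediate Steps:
g = 1189428 (g = 6*198238 = 1189428)
K = 45208/599353 (K = 2*((145816 - 100608)/(9278 + 1189428)) = 2*(45208/1198706) = 2*(45208*(1/1198706)) = 2*(22604/599353) = 45208/599353 ≈ 0.075428)
v = 46997 (v = 2 - (-199280 - 1*(-152285)) = 2 - (-199280 + 152285) = 2 - 1*(-46995) = 2 + 46995 = 46997)
z = 7542641255/2695885272 (z = 8/3 + (49763/(-107716) - 199835/(-233592))/3 = 8/3 + (49763*(-1/107716) - 199835*(-1/233592))/3 = 8/3 + (-7109/15388 + 199835/233592)/3 = 8/3 + (1/3)*(353613863/898628424) = 8/3 + 353613863/2695885272 = 7542641255/2695885272 ≈ 2.7978)
K/v + z/105968 = (45208/599353)/46997 + (7542641255/2695885272)/105968 = (45208/599353)*(1/46997) + (7542641255/2695885272)*(1/105968) = 45208/28167792941 + 7542641255/285677570503296 = 225374468706397386523/8046906653824770886033536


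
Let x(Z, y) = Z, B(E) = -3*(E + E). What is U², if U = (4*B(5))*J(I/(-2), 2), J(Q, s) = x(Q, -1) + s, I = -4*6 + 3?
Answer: 2250000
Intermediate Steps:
B(E) = -6*E
I = -21 (I = -24 + 3 = -21)
J(Q, s) = Q + s
U = -1500 (U = (4*(-6*5))*(-21/(-2) + 2) = (4*(-30))*(-21*(-½) + 2) = -120*(21/2 + 2) = -120*25/2 = -1500)
U² = (-1500)² = 2250000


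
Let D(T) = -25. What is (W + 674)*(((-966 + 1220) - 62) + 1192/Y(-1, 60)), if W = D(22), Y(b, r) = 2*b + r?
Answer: 4000436/29 ≈ 1.3795e+5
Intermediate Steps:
Y(b, r) = r + 2*b
W = -25
(W + 674)*(((-966 + 1220) - 62) + 1192/Y(-1, 60)) = (-25 + 674)*(((-966 + 1220) - 62) + 1192/(60 + 2*(-1))) = 649*((254 - 62) + 1192/(60 - 2)) = 649*(192 + 1192/58) = 649*(192 + 1192*(1/58)) = 649*(192 + 596/29) = 649*(6164/29) = 4000436/29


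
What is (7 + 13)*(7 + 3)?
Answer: 200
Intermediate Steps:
(7 + 13)*(7 + 3) = 20*10 = 200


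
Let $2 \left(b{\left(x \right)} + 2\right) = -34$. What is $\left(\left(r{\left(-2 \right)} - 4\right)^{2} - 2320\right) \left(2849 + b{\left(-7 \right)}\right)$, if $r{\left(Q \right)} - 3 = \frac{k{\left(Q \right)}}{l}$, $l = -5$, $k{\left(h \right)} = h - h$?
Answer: $-6562770$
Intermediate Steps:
$k{\left(h \right)} = 0$
$b{\left(x \right)} = -19$ ($b{\left(x \right)} = -2 + \frac{1}{2} \left(-34\right) = -2 - 17 = -19$)
$r{\left(Q \right)} = 3$ ($r{\left(Q \right)} = 3 + \frac{0}{-5} = 3 + 0 \left(- \frac{1}{5}\right) = 3 + 0 = 3$)
$\left(\left(r{\left(-2 \right)} - 4\right)^{2} - 2320\right) \left(2849 + b{\left(-7 \right)}\right) = \left(\left(3 - 4\right)^{2} - 2320\right) \left(2849 - 19\right) = \left(\left(-1\right)^{2} - 2320\right) 2830 = \left(1 - 2320\right) 2830 = \left(-2319\right) 2830 = -6562770$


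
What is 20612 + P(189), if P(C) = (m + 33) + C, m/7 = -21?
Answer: 20687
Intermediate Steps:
m = -147 (m = 7*(-21) = -147)
P(C) = -114 + C (P(C) = (-147 + 33) + C = -114 + C)
20612 + P(189) = 20612 + (-114 + 189) = 20612 + 75 = 20687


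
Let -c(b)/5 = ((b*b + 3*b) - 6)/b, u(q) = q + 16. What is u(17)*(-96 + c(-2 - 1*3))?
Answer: -3036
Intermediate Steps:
u(q) = 16 + q
c(b) = -5*(-6 + b**2 + 3*b)/b (c(b) = -5*((b*b + 3*b) - 6)/b = -5*((b**2 + 3*b) - 6)/b = -5*(-6 + b**2 + 3*b)/b)
u(17)*(-96 + c(-2 - 1*3)) = (16 + 17)*(-96 + (-15 - 5*(-2 - 1*3) + 30/(-2 - 1*3))) = 33*(-96 + (-15 - 5*(-2 - 3) + 30/(-2 - 3))) = 33*(-96 + (-15 - 5*(-5) + 30/(-5))) = 33*(-96 + (-15 + 25 + 30*(-1/5))) = 33*(-96 + (-15 + 25 - 6)) = 33*(-96 + 4) = 33*(-92) = -3036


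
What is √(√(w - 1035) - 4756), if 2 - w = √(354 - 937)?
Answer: √(-4756 + √(-1033 - I*√583)) ≈ 0.233 - 68.961*I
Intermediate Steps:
w = 2 - I*√583 (w = 2 - √(354 - 937) = 2 - √(-583) = 2 - I*√583 ≈ 2.0 - 24.145*I)
√(√(w - 1035) - 4756) = √(√((2 - I*√583) - 1035) - 4756) = √(√(-1033 - I*√583) - 4756) = √(-4756 + √(-1033 - I*√583))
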